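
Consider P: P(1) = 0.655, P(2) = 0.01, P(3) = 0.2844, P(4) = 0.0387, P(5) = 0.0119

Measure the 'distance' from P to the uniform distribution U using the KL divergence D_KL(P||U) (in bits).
1.0821 bits

U(i) = 1/5 for all i

D_KL(P||U) = Σ P(x) log₂(P(x) / (1/5))
           = Σ P(x) log₂(P(x)) + log₂(5)
           = log₂(5) - H(P)

H(P) = -Σ P(x) log₂(P(x)):
  -P(1)·log₂(P(1)) = -(0.655)·log₂(0.655) = 0.39983
  -P(2)·log₂(P(2)) = -(0.01)·log₂(0.01) = 0.06644
  -P(3)·log₂(P(3)) = -(0.2844)·log₂(0.2844) = 0.51590
  -P(4)·log₂(P(4)) = -(0.0387)·log₂(0.0387) = 0.18156
  -P(5)·log₂(P(5)) = -(0.0119)·log₂(0.0119) = 0.07608
H(P) = 0.39983 + 0.06644 + 0.51590 + 0.18156 + 0.07608 = 1.23981 bits

log₂(5) = 2.32193 bits

D_KL(P||U) = 2.32193 - 1.23981 = 1.08212 ≈ 1.0821 bits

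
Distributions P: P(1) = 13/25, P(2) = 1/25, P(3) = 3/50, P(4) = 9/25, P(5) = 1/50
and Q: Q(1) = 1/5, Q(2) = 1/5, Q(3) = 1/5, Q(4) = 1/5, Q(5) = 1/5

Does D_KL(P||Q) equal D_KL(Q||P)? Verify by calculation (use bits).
D_KL(P||Q) = 0.7586 bits, D_KL(Q||P) = 1.0309 bits. No — D_KL(P||Q) ≠ D_KL(Q||P) for this pair.

D_KL(P||Q) = Σ P(x) log₂(P(x)/Q(x))

Computing term by term:
  P(1)·log₂(P(1)/Q(1)) = (13/25)·log₂((13/25)/(1/5)) = 0.71683
  P(2)·log₂(P(2)/Q(2)) = (1/25)·log₂((1/25)/(1/5)) = -0.09288
  P(3)·log₂(P(3)/Q(3)) = (3/50)·log₂((3/50)/(1/5)) = -0.10422
  P(4)·log₂(P(4)/Q(4)) = (9/25)·log₂((9/25)/(1/5)) = 0.30528
  P(5)·log₂(P(5)/Q(5)) = (1/50)·log₂((1/50)/(1/5)) = -0.06644

D_KL(P||Q) = 0.71683 - 0.09288 - 0.10422 + 0.30528 - 0.06644 = 0.75857 ≈ 0.7586 bits

D_KL(Q||P) = Σ Q(x) log₂(Q(x)/P(x))

Computing term by term:
  Q(1)·log₂(Q(1)/P(1)) = (1/5)·log₂((1/5)/(13/25)) = -0.27570
  Q(2)·log₂(Q(2)/P(2)) = (1/5)·log₂((1/5)/(1/25)) = 0.46439
  Q(3)·log₂(Q(3)/P(3)) = (1/5)·log₂((1/5)/(3/50)) = 0.34739
  Q(4)·log₂(Q(4)/P(4)) = (1/5)·log₂((1/5)/(9/25)) = -0.16960
  Q(5)·log₂(Q(5)/P(5)) = (1/5)·log₂((1/5)/(1/50)) = 0.66439

D_KL(Q||P) = -0.27570 + 0.46439 + 0.34739 - 0.16960 + 0.66439 = 1.03087 ≈ 1.0309 bits

These are NOT equal (difference: 0.2723 bits). KL divergence is asymmetric: D_KL(P||Q) ≠ D_KL(Q||P) in general.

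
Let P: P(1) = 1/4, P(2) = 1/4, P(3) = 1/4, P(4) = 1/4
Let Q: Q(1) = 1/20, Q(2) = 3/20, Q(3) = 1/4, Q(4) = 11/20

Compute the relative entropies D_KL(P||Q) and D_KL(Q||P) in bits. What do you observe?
D_KL(P||Q) = 0.4803 bits, D_KL(Q||P) = 0.3990 bits. The two directions give different values (D_KL(P||Q) exceeds D_KL(Q||P) by 0.0813 bits): KL divergence is asymmetric.

D_KL(P||Q) = Σ P(x) log₂(P(x)/Q(x))

Computing term by term:
  P(1)·log₂(P(1)/Q(1)) = (1/4)·log₂((1/4)/(1/20)) = 0.58048
  P(2)·log₂(P(2)/Q(2)) = (1/4)·log₂((1/4)/(3/20)) = 0.18424
  P(3)·log₂(P(3)/Q(3)) = (1/4)·log₂((1/4)/(1/4)) = 0.00000
  P(4)·log₂(P(4)/Q(4)) = (1/4)·log₂((1/4)/(11/20)) = -0.28438

D_KL(P||Q) = 0.58048 + 0.18424 + 0.00000 - 0.28438 = 0.48034 ≈ 0.4803 bits

D_KL(Q||P) = Σ Q(x) log₂(Q(x)/P(x))

Computing term by term:
  Q(1)·log₂(Q(1)/P(1)) = (1/20)·log₂((1/20)/(1/4)) = -0.11610
  Q(2)·log₂(Q(2)/P(2)) = (3/20)·log₂((3/20)/(1/4)) = -0.11054
  Q(3)·log₂(Q(3)/P(3)) = (1/4)·log₂((1/4)/(1/4)) = 0.00000
  Q(4)·log₂(Q(4)/P(4)) = (11/20)·log₂((11/20)/(1/4)) = 0.62563

D_KL(Q||P) = -0.11610 - 0.11054 + 0.00000 + 0.62563 = 0.39899 ≈ 0.3990 bits

These are NOT equal (difference: 0.0813 bits). KL divergence is asymmetric: D_KL(P||Q) ≠ D_KL(Q||P) in general.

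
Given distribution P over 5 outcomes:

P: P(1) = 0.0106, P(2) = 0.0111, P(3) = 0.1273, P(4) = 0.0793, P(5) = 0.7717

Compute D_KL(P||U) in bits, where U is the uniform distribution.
1.2233 bits

U(i) = 1/5 for all i

D_KL(P||U) = Σ P(x) log₂(P(x) / (1/5))
           = Σ P(x) log₂(P(x)) + log₂(5)
           = log₂(5) - H(P)

H(P) = -Σ P(x) log₂(P(x)):
  -P(1)·log₂(P(1)) = -(0.0106)·log₂(0.0106) = 0.06953
  -P(2)·log₂(P(2)) = -(0.0111)·log₂(0.0111) = 0.07208
  -P(3)·log₂(P(3)) = -(0.1273)·log₂(0.1273) = 0.37855
  -P(4)·log₂(P(4)) = -(0.0793)·log₂(0.0793) = 0.28996
  -P(5)·log₂(P(5)) = -(0.7717)·log₂(0.7717) = 0.28853
H(P) = 0.06953 + 0.07208 + 0.37855 + 0.28996 + 0.28853 = 1.09865 bits

log₂(5) = 2.32193 bits

D_KL(P||U) = 2.32193 - 1.09865 = 1.22328 ≈ 1.2233 bits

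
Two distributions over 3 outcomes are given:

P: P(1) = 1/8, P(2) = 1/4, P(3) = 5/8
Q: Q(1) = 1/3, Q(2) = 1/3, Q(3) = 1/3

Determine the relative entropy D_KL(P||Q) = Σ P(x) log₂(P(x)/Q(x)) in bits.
0.2862 bits

D_KL(P||Q) = Σ P(x) log₂(P(x)/Q(x))

Computing term by term:
  P(1)·log₂(P(1)/Q(1)) = (1/8)·log₂((1/8)/(1/3)) = -0.17688
  P(2)·log₂(P(2)/Q(2)) = (1/4)·log₂((1/4)/(1/3)) = -0.10376
  P(3)·log₂(P(3)/Q(3)) = (5/8)·log₂((5/8)/(1/3)) = 0.56681

D_KL(P||Q) = -0.17688 - 0.10376 + 0.56681 = 0.28617 ≈ 0.2862 bits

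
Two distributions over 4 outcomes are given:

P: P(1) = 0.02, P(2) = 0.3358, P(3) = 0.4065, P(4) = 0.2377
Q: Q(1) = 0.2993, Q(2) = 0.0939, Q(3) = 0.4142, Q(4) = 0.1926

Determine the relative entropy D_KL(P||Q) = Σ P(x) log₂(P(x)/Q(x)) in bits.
0.6004 bits

D_KL(P||Q) = Σ P(x) log₂(P(x)/Q(x))

Computing term by term:
  P(1)·log₂(P(1)/Q(1)) = 0.02·log₂(0.02/0.2993) = -0.07807
  P(2)·log₂(P(2)/Q(2)) = 0.3358·log₂(0.3358/0.0939) = 0.61734
  P(3)·log₂(P(3)/Q(3)) = 0.4065·log₂(0.4065/0.4142) = -0.01100
  P(4)·log₂(P(4)/Q(4)) = 0.2377·log₂(0.2377/0.1926) = 0.07215

D_KL(P||Q) = -0.07807 + 0.61734 - 0.01100 + 0.07215 = 0.60042 ≈ 0.6004 bits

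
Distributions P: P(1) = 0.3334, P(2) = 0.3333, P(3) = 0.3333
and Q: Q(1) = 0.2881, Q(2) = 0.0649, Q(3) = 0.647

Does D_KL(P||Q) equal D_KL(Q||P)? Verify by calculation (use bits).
D_KL(P||Q) = 0.5381 bits, D_KL(Q||P) = 0.4052 bits. No — D_KL(P||Q) ≠ D_KL(Q||P) for this pair.

D_KL(P||Q) = Σ P(x) log₂(P(x)/Q(x))

Computing term by term:
  P(1)·log₂(P(1)/Q(1)) = 0.3334·log₂(0.3334/0.2881) = 0.07024
  P(2)·log₂(P(2)/Q(2)) = 0.3333·log₂(0.3333/0.0649) = 0.78676
  P(3)·log₂(P(3)/Q(3)) = 0.3333·log₂(0.3333/0.647) = -0.31895

D_KL(P||Q) = 0.07024 + 0.78676 - 0.31895 = 0.53805 ≈ 0.5381 bits

D_KL(Q||P) = Σ Q(x) log₂(Q(x)/P(x))

Computing term by term:
  Q(1)·log₂(Q(1)/P(1)) = 0.2881·log₂(0.2881/0.3334) = -0.06070
  Q(2)·log₂(Q(2)/P(2)) = 0.0649·log₂(0.0649/0.3333) = -0.15320
  Q(3)·log₂(Q(3)/P(3)) = 0.647·log₂(0.647/0.3333) = 0.61914

D_KL(Q||P) = -0.06070 - 0.15320 + 0.61914 = 0.40524 ≈ 0.4052 bits

These are NOT equal (difference: 0.1329 bits). KL divergence is asymmetric: D_KL(P||Q) ≠ D_KL(Q||P) in general.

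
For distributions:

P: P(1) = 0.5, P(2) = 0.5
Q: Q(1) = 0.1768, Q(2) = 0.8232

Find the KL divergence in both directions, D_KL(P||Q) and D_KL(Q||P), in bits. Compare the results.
D_KL(P||Q) = 0.3902 bits, D_KL(Q||P) = 0.3270 bits. D_KL(P||Q) is larger than D_KL(Q||P) by 0.0632 bits; the two directions differ.

D_KL(P||Q) = Σ P(x) log₂(P(x)/Q(x))

Computing term by term:
  P(1)·log₂(P(1)/Q(1)) = 0.5·log₂(0.5/0.1768) = 0.74990
  P(2)·log₂(P(2)/Q(2)) = 0.5·log₂(0.5/0.8232) = -0.35966

D_KL(P||Q) = 0.74990 - 0.35966 = 0.39024 ≈ 0.3902 bits

D_KL(Q||P) = Σ Q(x) log₂(Q(x)/P(x))

Computing term by term:
  Q(1)·log₂(Q(1)/P(1)) = 0.1768·log₂(0.1768/0.5) = -0.26517
  Q(2)·log₂(Q(2)/P(2)) = 0.8232·log₂(0.8232/0.5) = 0.59214

D_KL(Q||P) = -0.26517 + 0.59214 = 0.32697 ≈ 0.3270 bits

These are NOT equal (difference: 0.0632 bits). KL divergence is asymmetric: D_KL(P||Q) ≠ D_KL(Q||P) in general.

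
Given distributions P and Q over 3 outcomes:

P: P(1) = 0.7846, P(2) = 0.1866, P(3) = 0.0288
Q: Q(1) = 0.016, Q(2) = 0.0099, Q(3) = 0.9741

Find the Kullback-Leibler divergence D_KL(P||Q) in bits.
5.0504 bits

D_KL(P||Q) = Σ P(x) log₂(P(x)/Q(x))

Computing term by term:
  P(1)·log₂(P(1)/Q(1)) = 0.7846·log₂(0.7846/0.016) = 4.40617
  P(2)·log₂(P(2)/Q(2)) = 0.1866·log₂(0.1866/0.0099) = 0.79051
  P(3)·log₂(P(3)/Q(3)) = 0.0288·log₂(0.0288/0.9741) = -0.14630

D_KL(P||Q) = 4.40617 + 0.79051 - 0.14630 = 5.05038 ≈ 5.0504 bits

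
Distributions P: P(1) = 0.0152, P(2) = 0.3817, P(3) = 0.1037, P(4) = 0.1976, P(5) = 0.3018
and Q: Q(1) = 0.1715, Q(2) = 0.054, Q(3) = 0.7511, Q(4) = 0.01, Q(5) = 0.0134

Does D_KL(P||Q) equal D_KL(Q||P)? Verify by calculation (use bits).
D_KL(P||Q) = 2.9342 bits, D_KL(Q||P) = 2.4895 bits. No — D_KL(P||Q) ≠ D_KL(Q||P) for this pair.

D_KL(P||Q) = Σ P(x) log₂(P(x)/Q(x))

Computing term by term:
  P(1)·log₂(P(1)/Q(1)) = 0.0152·log₂(0.0152/0.1715) = -0.05314
  P(2)·log₂(P(2)/Q(2)) = 0.3817·log₂(0.3817/0.054) = 1.07693
  P(3)·log₂(P(3)/Q(3)) = 0.1037·log₂(0.1037/0.7511) = -0.29623
  P(4)·log₂(P(4)/Q(4)) = 0.1976·log₂(0.1976/0.01) = 0.85057
  P(5)·log₂(P(5)/Q(5)) = 0.3018·log₂(0.3018/0.0134) = 1.35607

D_KL(P||Q) = -0.05314 + 1.07693 - 0.29623 + 0.85057 + 1.35607 = 2.93420 ≈ 2.9342 bits

D_KL(Q||P) = Σ Q(x) log₂(Q(x)/P(x))

Computing term by term:
  Q(1)·log₂(Q(1)/P(1)) = 0.1715·log₂(0.1715/0.0152) = 0.59958
  Q(2)·log₂(Q(2)/P(2)) = 0.054·log₂(0.054/0.3817) = -0.15236
  Q(3)·log₂(Q(3)/P(3)) = 0.7511·log₂(0.7511/0.1037) = 2.14558
  Q(4)·log₂(Q(4)/P(4)) = 0.01·log₂(0.01/0.1976) = -0.04305
  Q(5)·log₂(Q(5)/P(5)) = 0.0134·log₂(0.0134/0.3018) = -0.06021

D_KL(Q||P) = 0.59958 - 0.15236 + 2.14558 - 0.04305 - 0.06021 = 2.48954 ≈ 2.4895 bits

These are NOT equal (difference: 0.4447 bits). KL divergence is asymmetric: D_KL(P||Q) ≠ D_KL(Q||P) in general.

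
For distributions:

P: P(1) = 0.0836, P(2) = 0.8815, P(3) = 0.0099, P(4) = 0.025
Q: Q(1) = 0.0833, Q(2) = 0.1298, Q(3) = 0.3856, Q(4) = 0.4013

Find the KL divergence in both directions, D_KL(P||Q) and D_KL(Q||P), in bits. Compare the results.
D_KL(P||Q) = 2.2842 bits, D_KL(Q||P) = 3.2853 bits. D_KL(Q||P) is larger than D_KL(P||Q) by 1.0011 bits; the two directions differ.

D_KL(P||Q) = Σ P(x) log₂(P(x)/Q(x))

Computing term by term:
  P(1)·log₂(P(1)/Q(1)) = 0.0836·log₂(0.0836/0.0833) = 0.00043
  P(2)·log₂(P(2)/Q(2)) = 0.8815·log₂(0.8815/0.1298) = 2.43618
  P(3)·log₂(P(3)/Q(3)) = 0.0099·log₂(0.0099/0.3856) = -0.05231
  P(4)·log₂(P(4)/Q(4)) = 0.025·log₂(0.025/0.4013) = -0.10012

D_KL(P||Q) = 0.00043 + 2.43618 - 0.05231 - 0.10012 = 2.28418 ≈ 2.2842 bits

D_KL(Q||P) = Σ Q(x) log₂(Q(x)/P(x))

Computing term by term:
  Q(1)·log₂(Q(1)/P(1)) = 0.0833·log₂(0.0833/0.0836) = -0.00043
  Q(2)·log₂(Q(2)/P(2)) = 0.1298·log₂(0.1298/0.8815) = -0.35872
  Q(3)·log₂(Q(3)/P(3)) = 0.3856·log₂(0.3856/0.0099) = 2.03733
  Q(4)·log₂(Q(4)/P(4)) = 0.4013·log₂(0.4013/0.025) = 1.60708

D_KL(Q||P) = -0.00043 - 0.35872 + 2.03733 + 1.60708 = 3.28526 ≈ 3.2853 bits

These are NOT equal (difference: 1.0011 bits). KL divergence is asymmetric: D_KL(P||Q) ≠ D_KL(Q||P) in general.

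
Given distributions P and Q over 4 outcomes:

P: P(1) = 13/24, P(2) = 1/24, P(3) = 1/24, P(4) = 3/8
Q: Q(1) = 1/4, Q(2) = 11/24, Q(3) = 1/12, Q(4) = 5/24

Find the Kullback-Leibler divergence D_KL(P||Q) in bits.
0.7364 bits

D_KL(P||Q) = Σ P(x) log₂(P(x)/Q(x))

Computing term by term:
  P(1)·log₂(P(1)/Q(1)) = (13/24)·log₂((13/24)/(1/4)) = 0.60422
  P(2)·log₂(P(2)/Q(2)) = (1/24)·log₂((1/24)/(11/24)) = -0.14414
  P(3)·log₂(P(3)/Q(3)) = (1/24)·log₂((1/24)/(1/12)) = -0.04167
  P(4)·log₂(P(4)/Q(4)) = (3/8)·log₂((3/8)/(5/24)) = 0.31800

D_KL(P||Q) = 0.60422 - 0.14414 - 0.04167 + 0.31800 = 0.73641 ≈ 0.7364 bits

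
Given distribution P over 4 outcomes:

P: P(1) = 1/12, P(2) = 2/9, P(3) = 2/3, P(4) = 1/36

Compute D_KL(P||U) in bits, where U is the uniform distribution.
0.6855 bits

U(i) = 1/4 for all i

D_KL(P||U) = Σ P(x) log₂(P(x) / (1/4))
           = Σ P(x) log₂(P(x)) + log₂(4)
           = log₂(4) - H(P)

H(P) = -Σ P(x) log₂(P(x)):
  -P(1)·log₂(P(1)) = -(1/12)·log₂(1/12) = 0.29875
  -P(2)·log₂(P(2)) = -(2/9)·log₂(2/9) = 0.48221
  -P(3)·log₂(P(3)) = -(2/3)·log₂(2/3) = 0.38998
  -P(4)·log₂(P(4)) = -(1/36)·log₂(1/36) = 0.14361
H(P) = 0.29875 + 0.48221 + 0.38998 + 0.14361 = 1.31455 bits

log₂(4) = 2.00000 bits

D_KL(P||U) = 2.00000 - 1.31455 = 0.68545 ≈ 0.6855 bits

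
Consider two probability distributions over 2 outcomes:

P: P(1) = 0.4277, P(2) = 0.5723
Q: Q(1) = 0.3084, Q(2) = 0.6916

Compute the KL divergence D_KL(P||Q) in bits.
0.0455 bits

D_KL(P||Q) = Σ P(x) log₂(P(x)/Q(x))

Computing term by term:
  P(1)·log₂(P(1)/Q(1)) = 0.4277·log₂(0.4277/0.3084) = 0.20179
  P(2)·log₂(P(2)/Q(2)) = 0.5723·log₂(0.5723/0.6916) = -0.15633

D_KL(P||Q) = 0.20179 - 0.15633 = 0.04546 ≈ 0.0455 bits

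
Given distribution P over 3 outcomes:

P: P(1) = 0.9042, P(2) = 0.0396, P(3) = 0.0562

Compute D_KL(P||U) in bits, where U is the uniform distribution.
1.0357 bits

U(i) = 1/3 for all i

D_KL(P||U) = Σ P(x) log₂(P(x) / (1/3))
           = Σ P(x) log₂(P(x)) + log₂(3)
           = log₂(3) - H(P)

H(P) = -Σ P(x) log₂(P(x)):
  -P(1)·log₂(P(1)) = -(0.9042)·log₂(0.9042) = 0.13137
  -P(2)·log₂(P(2)) = -(0.0396)·log₂(0.0396) = 0.18447
  -P(3)·log₂(P(3)) = -(0.0562)·log₂(0.0562) = 0.23341
H(P) = 0.13137 + 0.18447 + 0.23341 = 0.54925 bits

log₂(3) = 1.58496 bits

D_KL(P||U) = 1.58496 - 0.54925 = 1.03571 ≈ 1.0357 bits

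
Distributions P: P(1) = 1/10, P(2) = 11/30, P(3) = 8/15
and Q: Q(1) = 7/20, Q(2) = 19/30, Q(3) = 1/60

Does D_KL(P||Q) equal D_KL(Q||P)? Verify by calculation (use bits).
D_KL(P||Q) = 2.1968 bits, D_KL(Q||P) = 1.0486 bits. No — D_KL(P||Q) ≠ D_KL(Q||P) for this pair.

D_KL(P||Q) = Σ P(x) log₂(P(x)/Q(x))

Computing term by term:
  P(1)·log₂(P(1)/Q(1)) = (1/10)·log₂((1/10)/(7/20)) = -0.18074
  P(2)·log₂(P(2)/Q(2)) = (11/30)·log₂((11/30)/(19/30)) = -0.28912
  P(3)·log₂(P(3)/Q(3)) = (8/15)·log₂((8/15)/(1/60)) = 2.66667

D_KL(P||Q) = -0.18074 - 0.28912 + 2.66667 = 2.19681 ≈ 2.1968 bits

D_KL(Q||P) = Σ Q(x) log₂(Q(x)/P(x))

Computing term by term:
  Q(1)·log₂(Q(1)/P(1)) = (7/20)·log₂((7/20)/(1/10)) = 0.63257
  Q(2)·log₂(Q(2)/P(2)) = (19/30)·log₂((19/30)/(11/30)) = 0.49938
  Q(3)·log₂(Q(3)/P(3)) = (1/60)·log₂((1/60)/(8/15)) = -0.08333

D_KL(Q||P) = 0.63257 + 0.49938 - 0.08333 = 1.04862 ≈ 1.0486 bits

These are NOT equal (difference: 1.1482 bits). KL divergence is asymmetric: D_KL(P||Q) ≠ D_KL(Q||P) in general.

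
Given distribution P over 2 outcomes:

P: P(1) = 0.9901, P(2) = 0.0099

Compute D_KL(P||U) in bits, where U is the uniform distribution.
0.9199 bits

U(i) = 1/2 for all i

D_KL(P||U) = Σ P(x) log₂(P(x) / (1/2))
           = Σ P(x) log₂(P(x)) + log₂(2)
           = log₂(2) - H(P)

H(P) = -Σ P(x) log₂(P(x)):
  -P(1)·log₂(P(1)) = -(0.9901)·log₂(0.9901) = 0.01421
  -P(2)·log₂(P(2)) = -(0.0099)·log₂(0.0099) = 0.06592
H(P) = 0.01421 + 0.06592 = 0.08013 bits

log₂(2) = 1.00000 bits

D_KL(P||U) = 1.00000 - 0.08013 = 0.91987 ≈ 0.9199 bits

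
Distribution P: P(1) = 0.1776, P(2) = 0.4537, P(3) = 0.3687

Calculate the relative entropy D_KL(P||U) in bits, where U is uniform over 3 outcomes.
0.0941 bits

U(i) = 1/3 for all i

D_KL(P||U) = Σ P(x) log₂(P(x) / (1/3))
           = Σ P(x) log₂(P(x)) + log₂(3)
           = log₂(3) - H(P)

H(P) = -Σ P(x) log₂(P(x)):
  -P(1)·log₂(P(1)) = -(0.1776)·log₂(0.1776) = 0.44281
  -P(2)·log₂(P(2)) = -(0.4537)·log₂(0.4537) = 0.51730
  -P(3)·log₂(P(3)) = -(0.3687)·log₂(0.3687) = 0.53074
H(P) = 0.44281 + 0.51730 + 0.53074 = 1.49085 bits

log₂(3) = 1.58496 bits

D_KL(P||U) = 1.58496 - 1.49085 = 0.09411 ≈ 0.0941 bits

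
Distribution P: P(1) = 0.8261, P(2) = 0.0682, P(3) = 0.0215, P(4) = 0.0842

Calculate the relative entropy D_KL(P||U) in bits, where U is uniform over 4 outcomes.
1.0884 bits

U(i) = 1/4 for all i

D_KL(P||U) = Σ P(x) log₂(P(x) / (1/4))
           = Σ P(x) log₂(P(x)) + log₂(4)
           = log₂(4) - H(P)

H(P) = -Σ P(x) log₂(P(x)):
  -P(1)·log₂(P(1)) = -(0.8261)·log₂(0.8261) = 0.22768
  -P(2)·log₂(P(2)) = -(0.0682)·log₂(0.0682) = 0.26421
  -P(3)·log₂(P(3)) = -(0.0215)·log₂(0.0215) = 0.11910
  -P(4)·log₂(P(4)) = -(0.0842)·log₂(0.0842) = 0.30060
H(P) = 0.22768 + 0.26421 + 0.11910 + 0.30060 = 0.91159 bits

log₂(4) = 2.00000 bits

D_KL(P||U) = 2.00000 - 0.91159 = 1.08841 ≈ 1.0884 bits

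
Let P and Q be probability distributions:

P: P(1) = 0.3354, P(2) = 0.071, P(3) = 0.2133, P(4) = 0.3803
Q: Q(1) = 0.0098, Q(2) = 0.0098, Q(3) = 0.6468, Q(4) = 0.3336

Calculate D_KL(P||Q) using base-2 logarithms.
1.6429 bits

D_KL(P||Q) = Σ P(x) log₂(P(x)/Q(x))

Computing term by term:
  P(1)·log₂(P(1)/Q(1)) = 0.3354·log₂(0.3354/0.0098) = 1.70952
  P(2)·log₂(P(2)/Q(2)) = 0.071·log₂(0.071/0.0098) = 0.20284
  P(3)·log₂(P(3)/Q(3)) = 0.2133·log₂(0.2133/0.6468) = -0.34137
  P(4)·log₂(P(4)/Q(4)) = 0.3803·log₂(0.3803/0.3336) = 0.07188

D_KL(P||Q) = 1.70952 + 0.20284 - 0.34137 + 0.07188 = 1.64287 ≈ 1.6429 bits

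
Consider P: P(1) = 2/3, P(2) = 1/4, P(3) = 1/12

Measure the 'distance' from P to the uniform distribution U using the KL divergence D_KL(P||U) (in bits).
0.3962 bits

U(i) = 1/3 for all i

D_KL(P||U) = Σ P(x) log₂(P(x) / (1/3))
           = Σ P(x) log₂(P(x)) + log₂(3)
           = log₂(3) - H(P)

H(P) = -Σ P(x) log₂(P(x)):
  -P(1)·log₂(P(1)) = -(2/3)·log₂(2/3) = 0.38998
  -P(2)·log₂(P(2)) = -(1/4)·log₂(1/4) = 0.50000
  -P(3)·log₂(P(3)) = -(1/12)·log₂(1/12) = 0.29875
H(P) = 0.38998 + 0.50000 + 0.29875 = 1.18873 bits

log₂(3) = 1.58496 bits

D_KL(P||U) = 1.58496 - 1.18873 = 0.39623 ≈ 0.3962 bits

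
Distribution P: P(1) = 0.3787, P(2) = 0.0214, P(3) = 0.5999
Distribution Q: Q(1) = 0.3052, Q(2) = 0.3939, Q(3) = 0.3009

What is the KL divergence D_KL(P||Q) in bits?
0.6251 bits

D_KL(P||Q) = Σ P(x) log₂(P(x)/Q(x))

Computing term by term:
  P(1)·log₂(P(1)/Q(1)) = 0.3787·log₂(0.3787/0.3052) = 0.11789
  P(2)·log₂(P(2)/Q(2)) = 0.0214·log₂(0.0214/0.3939) = -0.08993
  P(3)·log₂(P(3)/Q(3)) = 0.5999·log₂(0.5999/0.3009) = 0.59716

D_KL(P||Q) = 0.11789 - 0.08993 + 0.59716 = 0.62512 ≈ 0.6251 bits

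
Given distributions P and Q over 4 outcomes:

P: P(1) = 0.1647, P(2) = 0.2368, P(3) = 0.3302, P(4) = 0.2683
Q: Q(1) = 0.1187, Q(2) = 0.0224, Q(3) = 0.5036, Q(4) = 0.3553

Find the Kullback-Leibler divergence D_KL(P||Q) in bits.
0.5737 bits

D_KL(P||Q) = Σ P(x) log₂(P(x)/Q(x))

Computing term by term:
  P(1)·log₂(P(1)/Q(1)) = 0.1647·log₂(0.1647/0.1187) = 0.07782
  P(2)·log₂(P(2)/Q(2)) = 0.2368·log₂(0.2368/0.0224) = 0.80562
  P(3)·log₂(P(3)/Q(3)) = 0.3302·log₂(0.3302/0.5036) = -0.20107
  P(4)·log₂(P(4)/Q(4)) = 0.2683·log₂(0.2683/0.3553) = -0.10871

D_KL(P||Q) = 0.07782 + 0.80562 - 0.20107 - 0.10871 = 0.57366 ≈ 0.5737 bits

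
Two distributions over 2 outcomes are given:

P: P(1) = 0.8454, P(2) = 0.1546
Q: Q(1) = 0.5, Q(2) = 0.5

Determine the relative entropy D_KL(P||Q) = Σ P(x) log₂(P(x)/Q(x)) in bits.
0.3788 bits

D_KL(P||Q) = Σ P(x) log₂(P(x)/Q(x))

Computing term by term:
  P(1)·log₂(P(1)/Q(1)) = 0.8454·log₂(0.8454/0.5) = 0.64056
  P(2)·log₂(P(2)/Q(2)) = 0.1546·log₂(0.1546/0.5) = -0.26180

D_KL(P||Q) = 0.64056 - 0.26180 = 0.37876 ≈ 0.3788 bits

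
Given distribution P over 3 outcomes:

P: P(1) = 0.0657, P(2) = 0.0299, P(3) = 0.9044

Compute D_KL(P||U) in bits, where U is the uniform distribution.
1.0444 bits

U(i) = 1/3 for all i

D_KL(P||U) = Σ P(x) log₂(P(x) / (1/3))
           = Σ P(x) log₂(P(x)) + log₂(3)
           = log₂(3) - H(P)

H(P) = -Σ P(x) log₂(P(x)):
  -P(1)·log₂(P(1)) = -(0.0657)·log₂(0.0657) = 0.25807
  -P(2)·log₂(P(2)) = -(0.0299)·log₂(0.0299) = 0.15140
  -P(3)·log₂(P(3)) = -(0.9044)·log₂(0.9044) = 0.13111
H(P) = 0.25807 + 0.15140 + 0.13111 = 0.54058 bits

log₂(3) = 1.58496 bits

D_KL(P||U) = 1.58496 - 0.54058 = 1.04438 ≈ 1.0444 bits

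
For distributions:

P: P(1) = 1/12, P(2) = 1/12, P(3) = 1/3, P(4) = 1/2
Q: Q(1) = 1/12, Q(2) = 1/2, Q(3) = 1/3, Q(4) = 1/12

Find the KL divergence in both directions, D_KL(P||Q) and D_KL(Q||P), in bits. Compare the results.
D_KL(P||Q) = 1.0771 bits, D_KL(Q||P) = 1.0771 bits. The two directions give exactly the same value for this pair.

D_KL(P||Q) = Σ P(x) log₂(P(x)/Q(x))

Computing term by term:
  P(1)·log₂(P(1)/Q(1)) = (1/12)·log₂((1/12)/(1/12)) = 0.00000
  P(2)·log₂(P(2)/Q(2)) = (1/12)·log₂((1/12)/(1/2)) = -0.21541
  P(3)·log₂(P(3)/Q(3)) = (1/3)·log₂((1/3)/(1/3)) = 0.00000
  P(4)·log₂(P(4)/Q(4)) = (1/2)·log₂((1/2)/(1/12)) = 1.29248

D_KL(P||Q) = 0.00000 - 0.21541 + 0.00000 + 1.29248 = 1.07707 ≈ 1.0771 bits

D_KL(Q||P) = Σ Q(x) log₂(Q(x)/P(x))

Computing term by term:
  Q(1)·log₂(Q(1)/P(1)) = (1/12)·log₂((1/12)/(1/12)) = 0.00000
  Q(2)·log₂(Q(2)/P(2)) = (1/2)·log₂((1/2)/(1/12)) = 1.29248
  Q(3)·log₂(Q(3)/P(3)) = (1/3)·log₂((1/3)/(1/3)) = 0.00000
  Q(4)·log₂(Q(4)/P(4)) = (1/12)·log₂((1/12)/(1/2)) = -0.21541

D_KL(Q||P) = 0.00000 + 1.29248 + 0.00000 - 0.21541 = 1.07707 ≈ 1.0771 bits

These ARE equal here. Q is P with outcomes relabeled (Q(2) = P(4), Q(4) = P(2)) by a relabeling that is its own inverse, so the two sums contain exactly the same terms in a different order. This is a special case — KL divergence is not symmetric in general: D_KL(P||Q) ≠ D_KL(Q||P) for most P, Q.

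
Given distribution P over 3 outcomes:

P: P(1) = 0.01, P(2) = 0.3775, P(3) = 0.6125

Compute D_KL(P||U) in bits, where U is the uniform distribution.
0.5548 bits

U(i) = 1/3 for all i

D_KL(P||U) = Σ P(x) log₂(P(x) / (1/3))
           = Σ P(x) log₂(P(x)) + log₂(3)
           = log₂(3) - H(P)

H(P) = -Σ P(x) log₂(P(x)):
  -P(1)·log₂(P(1)) = -(0.01)·log₂(0.01) = 0.06644
  -P(2)·log₂(P(2)) = -(0.3775)·log₂(0.3775) = 0.53056
  -P(3)·log₂(P(3)) = -(0.6125)·log₂(0.6125) = 0.43317
H(P) = 0.06644 + 0.53056 + 0.43317 = 1.03017 bits

log₂(3) = 1.58496 bits

D_KL(P||U) = 1.58496 - 1.03017 = 0.55479 ≈ 0.5548 bits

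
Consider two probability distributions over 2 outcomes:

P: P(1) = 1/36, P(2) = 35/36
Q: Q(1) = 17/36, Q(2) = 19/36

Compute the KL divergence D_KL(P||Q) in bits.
0.7433 bits

D_KL(P||Q) = Σ P(x) log₂(P(x)/Q(x))

Computing term by term:
  P(1)·log₂(P(1)/Q(1)) = (1/36)·log₂((1/36)/(17/36)) = -0.11354
  P(2)·log₂(P(2)/Q(2)) = (35/36)·log₂((35/36)/(19/36)) = 0.85687

D_KL(P||Q) = -0.11354 + 0.85687 = 0.74333 ≈ 0.7433 bits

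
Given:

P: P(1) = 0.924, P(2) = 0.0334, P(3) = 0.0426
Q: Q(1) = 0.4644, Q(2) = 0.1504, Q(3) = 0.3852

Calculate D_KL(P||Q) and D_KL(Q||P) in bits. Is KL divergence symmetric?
D_KL(P||Q) = 0.7093 bits, D_KL(Q||P) = 1.0892 bits. No, KL divergence is not symmetric.

D_KL(P||Q) = Σ P(x) log₂(P(x)/Q(x))

Computing term by term:
  P(1)·log₂(P(1)/Q(1)) = 0.924·log₂(0.924/0.4644) = 0.91709
  P(2)·log₂(P(2)/Q(2)) = 0.0334·log₂(0.0334/0.1504) = -0.07251
  P(3)·log₂(P(3)/Q(3)) = 0.0426·log₂(0.0426/0.3852) = -0.13533

D_KL(P||Q) = 0.91709 - 0.07251 - 0.13533 = 0.70925 ≈ 0.7093 bits

D_KL(Q||P) = Σ Q(x) log₂(Q(x)/P(x))

Computing term by term:
  Q(1)·log₂(Q(1)/P(1)) = 0.4644·log₂(0.4644/0.924) = -0.46093
  Q(2)·log₂(Q(2)/P(2)) = 0.1504·log₂(0.1504/0.0334) = 0.32650
  Q(3)·log₂(Q(3)/P(3)) = 0.3852·log₂(0.3852/0.0426) = 1.22366

D_KL(Q||P) = -0.46093 + 0.32650 + 1.22366 = 1.08923 ≈ 1.0892 bits

These are NOT equal (difference: 0.3799 bits). KL divergence is asymmetric: D_KL(P||Q) ≠ D_KL(Q||P) in general.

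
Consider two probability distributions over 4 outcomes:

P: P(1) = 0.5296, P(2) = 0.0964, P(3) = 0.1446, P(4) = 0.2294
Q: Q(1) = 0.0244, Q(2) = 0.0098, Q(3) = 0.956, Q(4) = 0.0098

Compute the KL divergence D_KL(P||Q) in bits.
3.3188 bits

D_KL(P||Q) = Σ P(x) log₂(P(x)/Q(x))

Computing term by term:
  P(1)·log₂(P(1)/Q(1)) = 0.5296·log₂(0.5296/0.0244) = 2.35140
  P(2)·log₂(P(2)/Q(2)) = 0.0964·log₂(0.0964/0.0098) = 0.31794
  P(3)·log₂(P(3)/Q(3)) = 0.1446·log₂(0.1446/0.956) = -0.39403
  P(4)·log₂(P(4)/Q(4)) = 0.2294·log₂(0.2294/0.0098) = 1.04353

D_KL(P||Q) = 2.35140 + 0.31794 - 0.39403 + 1.04353 = 3.31884 ≈ 3.3188 bits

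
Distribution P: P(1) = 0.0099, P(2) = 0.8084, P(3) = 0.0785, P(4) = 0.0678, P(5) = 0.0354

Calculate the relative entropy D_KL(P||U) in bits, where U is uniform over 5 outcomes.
1.2859 bits

U(i) = 1/5 for all i

D_KL(P||U) = Σ P(x) log₂(P(x) / (1/5))
           = Σ P(x) log₂(P(x)) + log₂(5)
           = log₂(5) - H(P)

H(P) = -Σ P(x) log₂(P(x)):
  -P(1)·log₂(P(1)) = -(0.0099)·log₂(0.0099) = 0.06592
  -P(2)·log₂(P(2)) = -(0.8084)·log₂(0.8084) = 0.24806
  -P(3)·log₂(P(3)) = -(0.0785)·log₂(0.0785) = 0.28819
  -P(4)·log₂(P(4)) = -(0.0678)·log₂(0.0678) = 0.26324
  -P(5)·log₂(P(5)) = -(0.0354)·log₂(0.0354) = 0.17063
H(P) = 0.06592 + 0.24806 + 0.28819 + 0.26324 + 0.17063 = 1.03604 bits

log₂(5) = 2.32193 bits

D_KL(P||U) = 2.32193 - 1.03604 = 1.28589 ≈ 1.2859 bits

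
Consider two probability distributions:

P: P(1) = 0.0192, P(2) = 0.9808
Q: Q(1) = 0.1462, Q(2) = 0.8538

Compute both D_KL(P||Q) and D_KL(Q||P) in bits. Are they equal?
D_KL(P||Q) = 0.1400 bits, D_KL(Q||P) = 0.2574 bits. No, they are not equal.

D_KL(P||Q) = Σ P(x) log₂(P(x)/Q(x))

Computing term by term:
  P(1)·log₂(P(1)/Q(1)) = 0.0192·log₂(0.0192/0.1462) = -0.05623
  P(2)·log₂(P(2)/Q(2)) = 0.9808·log₂(0.9808/0.8538) = 0.19622

D_KL(P||Q) = -0.05623 + 0.19622 = 0.13999 ≈ 0.1400 bits

D_KL(Q||P) = Σ Q(x) log₂(Q(x)/P(x))

Computing term by term:
  Q(1)·log₂(Q(1)/P(1)) = 0.1462·log₂(0.1462/0.0192) = 0.42819
  Q(2)·log₂(Q(2)/P(2)) = 0.8538·log₂(0.8538/0.9808) = -0.17081

D_KL(Q||P) = 0.42819 - 0.17081 = 0.25738 ≈ 0.2574 bits

These are NOT equal (difference: 0.1174 bits). KL divergence is asymmetric: D_KL(P||Q) ≠ D_KL(Q||P) in general.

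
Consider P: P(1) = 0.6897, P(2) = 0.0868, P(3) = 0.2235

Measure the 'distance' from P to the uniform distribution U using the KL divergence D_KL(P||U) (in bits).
0.4261 bits

U(i) = 1/3 for all i

D_KL(P||U) = Σ P(x) log₂(P(x) / (1/3))
           = Σ P(x) log₂(P(x)) + log₂(3)
           = log₂(3) - H(P)

H(P) = -Σ P(x) log₂(P(x)):
  -P(1)·log₂(P(1)) = -(0.6897)·log₂(0.6897) = 0.36965
  -P(2)·log₂(P(2)) = -(0.0868)·log₂(0.0868) = 0.30607
  -P(3)·log₂(P(3)) = -(0.2235)·log₂(0.2235) = 0.48313
H(P) = 0.36965 + 0.30607 + 0.48313 = 1.15885 bits

log₂(3) = 1.58496 bits

D_KL(P||U) = 1.58496 - 1.15885 = 0.42611 ≈ 0.4261 bits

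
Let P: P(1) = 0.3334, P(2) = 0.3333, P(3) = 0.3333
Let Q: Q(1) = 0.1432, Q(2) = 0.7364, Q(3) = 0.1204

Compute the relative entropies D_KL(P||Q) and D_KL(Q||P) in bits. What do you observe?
D_KL(P||Q) = 0.5149 bits, D_KL(Q||P) = 0.4907 bits. The two directions give different values (D_KL(P||Q) exceeds D_KL(Q||P) by 0.0242 bits): KL divergence is asymmetric.

D_KL(P||Q) = Σ P(x) log₂(P(x)/Q(x))

Computing term by term:
  P(1)·log₂(P(1)/Q(1)) = 0.3334·log₂(0.3334/0.1432) = 0.40649
  P(2)·log₂(P(2)/Q(2)) = 0.3333·log₂(0.3333/0.7364) = -0.38118
  P(3)·log₂(P(3)/Q(3)) = 0.3333·log₂(0.3333/0.1204) = 0.48961

D_KL(P||Q) = 0.40649 - 0.38118 + 0.48961 = 0.51492 ≈ 0.5149 bits

D_KL(Q||P) = Σ Q(x) log₂(Q(x)/P(x))

Computing term by term:
  Q(1)·log₂(Q(1)/P(1)) = 0.1432·log₂(0.1432/0.3334) = -0.17459
  Q(2)·log₂(Q(2)/P(2)) = 0.7364·log₂(0.7364/0.3333) = 0.84220
  Q(3)·log₂(Q(3)/P(3)) = 0.1204·log₂(0.1204/0.3333) = -0.17687

D_KL(Q||P) = -0.17459 + 0.84220 - 0.17687 = 0.49074 ≈ 0.4907 bits

These are NOT equal (difference: 0.0242 bits). KL divergence is asymmetric: D_KL(P||Q) ≠ D_KL(Q||P) in general.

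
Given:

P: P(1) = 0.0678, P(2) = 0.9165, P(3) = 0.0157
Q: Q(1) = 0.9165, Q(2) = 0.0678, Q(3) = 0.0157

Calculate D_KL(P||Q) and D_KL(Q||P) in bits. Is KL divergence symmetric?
D_KL(P||Q) = 3.1884 bits, D_KL(Q||P) = 3.1884 bits. The two values coincide for this particular pair, but no — KL divergence is not symmetric in general.

D_KL(P||Q) = Σ P(x) log₂(P(x)/Q(x))

Computing term by term:
  P(1)·log₂(P(1)/Q(1)) = 0.0678·log₂(0.0678/0.9165) = -0.25471
  P(2)·log₂(P(2)/Q(2)) = 0.9165·log₂(0.9165/0.0678) = 3.44309
  P(3)·log₂(P(3)/Q(3)) = 0.0157·log₂(0.0157/0.0157) = 0.00000

D_KL(P||Q) = -0.25471 + 3.44309 + 0.00000 = 3.18838 ≈ 3.1884 bits

D_KL(Q||P) = Σ Q(x) log₂(Q(x)/P(x))

Computing term by term:
  Q(1)·log₂(Q(1)/P(1)) = 0.9165·log₂(0.9165/0.0678) = 3.44309
  Q(2)·log₂(Q(2)/P(2)) = 0.0678·log₂(0.0678/0.9165) = -0.25471
  Q(3)·log₂(Q(3)/P(3)) = 0.0157·log₂(0.0157/0.0157) = 0.00000

D_KL(Q||P) = 3.44309 - 0.25471 + 0.00000 = 3.18838 ≈ 3.1884 bits

These ARE equal here. Q is P with outcomes relabeled (Q(1) = P(2), Q(2) = P(1)) by a relabeling that is its own inverse, so the two sums contain exactly the same terms in a different order. This is a special case — KL divergence is not symmetric in general: D_KL(P||Q) ≠ D_KL(Q||P) for most P, Q.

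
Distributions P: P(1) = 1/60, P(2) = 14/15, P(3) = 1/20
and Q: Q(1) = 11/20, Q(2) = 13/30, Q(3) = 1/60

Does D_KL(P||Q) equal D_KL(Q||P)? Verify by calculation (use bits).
D_KL(P||Q) = 1.0283 bits, D_KL(Q||P) = 2.2683 bits. No — D_KL(P||Q) ≠ D_KL(Q||P) for this pair.

D_KL(P||Q) = Σ P(x) log₂(P(x)/Q(x))

Computing term by term:
  P(1)·log₂(P(1)/Q(1)) = (1/60)·log₂((1/60)/(11/20)) = -0.08407
  P(2)·log₂(P(2)/Q(2)) = (14/15)·log₂((14/15)/(13/30)) = 1.03312
  P(3)·log₂(P(3)/Q(3)) = (1/20)·log₂((1/20)/(1/60)) = 0.07925

D_KL(P||Q) = -0.08407 + 1.03312 + 0.07925 = 1.02830 ≈ 1.0283 bits

D_KL(Q||P) = Σ Q(x) log₂(Q(x)/P(x))

Computing term by term:
  Q(1)·log₂(Q(1)/P(1)) = (11/20)·log₂((11/20)/(1/60)) = 2.77442
  Q(2)·log₂(Q(2)/P(2)) = (13/30)·log₂((13/30)/(14/15)) = -0.47966
  Q(3)·log₂(Q(3)/P(3)) = (1/60)·log₂((1/60)/(1/20)) = -0.02642

D_KL(Q||P) = 2.77442 - 0.47966 - 0.02642 = 2.26834 ≈ 2.2683 bits

These are NOT equal (difference: 1.2400 bits). KL divergence is asymmetric: D_KL(P||Q) ≠ D_KL(Q||P) in general.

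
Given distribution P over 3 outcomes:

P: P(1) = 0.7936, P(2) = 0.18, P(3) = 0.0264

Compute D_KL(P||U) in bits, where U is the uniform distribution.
0.7366 bits

U(i) = 1/3 for all i

D_KL(P||U) = Σ P(x) log₂(P(x) / (1/3))
           = Σ P(x) log₂(P(x)) + log₂(3)
           = log₂(3) - H(P)

H(P) = -Σ P(x) log₂(P(x)):
  -P(1)·log₂(P(1)) = -(0.7936)·log₂(0.7936) = 0.26468
  -P(2)·log₂(P(2)) = -(0.18)·log₂(0.18) = 0.44531
  -P(3)·log₂(P(3)) = -(0.0264)·log₂(0.0264) = 0.13842
H(P) = 0.26468 + 0.44531 + 0.13842 = 0.84841 bits

log₂(3) = 1.58496 bits

D_KL(P||U) = 1.58496 - 0.84841 = 0.73655 ≈ 0.7366 bits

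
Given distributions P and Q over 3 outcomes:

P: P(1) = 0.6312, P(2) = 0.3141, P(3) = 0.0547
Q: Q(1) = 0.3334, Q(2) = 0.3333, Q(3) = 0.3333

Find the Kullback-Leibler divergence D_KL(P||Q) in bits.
0.4117 bits

D_KL(P||Q) = Σ P(x) log₂(P(x)/Q(x))

Computing term by term:
  P(1)·log₂(P(1)/Q(1)) = 0.6312·log₂(0.6312/0.3334) = 0.58124
  P(2)·log₂(P(2)/Q(2)) = 0.3141·log₂(0.3141/0.3333) = -0.02689
  P(3)·log₂(P(3)/Q(3)) = 0.0547·log₂(0.0547/0.3333) = -0.14261

D_KL(P||Q) = 0.58124 - 0.02689 - 0.14261 = 0.41174 ≈ 0.4117 bits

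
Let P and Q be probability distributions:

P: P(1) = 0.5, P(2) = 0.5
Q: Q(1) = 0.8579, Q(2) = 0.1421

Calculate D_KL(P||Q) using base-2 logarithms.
0.5181 bits

D_KL(P||Q) = Σ P(x) log₂(P(x)/Q(x))

Computing term by term:
  P(1)·log₂(P(1)/Q(1)) = 0.5·log₂(0.5/0.8579) = -0.38944
  P(2)·log₂(P(2)/Q(2)) = 0.5·log₂(0.5/0.1421) = 0.90751

D_KL(P||Q) = -0.38944 + 0.90751 = 0.51807 ≈ 0.5181 bits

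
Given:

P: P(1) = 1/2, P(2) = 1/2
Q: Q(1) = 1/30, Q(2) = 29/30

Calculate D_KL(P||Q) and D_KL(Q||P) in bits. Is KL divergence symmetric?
D_KL(P||Q) = 1.4779 bits, D_KL(Q||P) = 0.7892 bits. No, KL divergence is not symmetric.

D_KL(P||Q) = Σ P(x) log₂(P(x)/Q(x))

Computing term by term:
  P(1)·log₂(P(1)/Q(1)) = (1/2)·log₂((1/2)/(1/30)) = 1.95345
  P(2)·log₂(P(2)/Q(2)) = (1/2)·log₂((1/2)/(29/30)) = -0.47555

D_KL(P||Q) = 1.95345 - 0.47555 = 1.47790 ≈ 1.4779 bits

D_KL(Q||P) = Σ Q(x) log₂(Q(x)/P(x))

Computing term by term:
  Q(1)·log₂(Q(1)/P(1)) = (1/30)·log₂((1/30)/(1/2)) = -0.13023
  Q(2)·log₂(Q(2)/P(2)) = (29/30)·log₂((29/30)/(1/2)) = 0.91939

D_KL(Q||P) = -0.13023 + 0.91939 = 0.78916 ≈ 0.7892 bits

These are NOT equal (difference: 0.6887 bits). KL divergence is asymmetric: D_KL(P||Q) ≠ D_KL(Q||P) in general.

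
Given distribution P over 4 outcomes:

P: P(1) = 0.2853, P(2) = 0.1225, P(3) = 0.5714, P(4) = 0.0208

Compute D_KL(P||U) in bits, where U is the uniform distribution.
0.5351 bits

U(i) = 1/4 for all i

D_KL(P||U) = Σ P(x) log₂(P(x) / (1/4))
           = Σ P(x) log₂(P(x)) + log₂(4)
           = log₂(4) - H(P)

H(P) = -Σ P(x) log₂(P(x)):
  -P(1)·log₂(P(1)) = -(0.2853)·log₂(0.2853) = 0.51624
  -P(2)·log₂(P(2)) = -(0.1225)·log₂(0.1225) = 0.37107
  -P(3)·log₂(P(3)) = -(0.5714)·log₂(0.5714) = 0.46136
  -P(4)·log₂(P(4)) = -(0.0208)·log₂(0.0208) = 0.11622
H(P) = 0.51624 + 0.37107 + 0.46136 + 0.11622 = 1.46489 bits

log₂(4) = 2.00000 bits

D_KL(P||U) = 2.00000 - 1.46489 = 0.53511 ≈ 0.5351 bits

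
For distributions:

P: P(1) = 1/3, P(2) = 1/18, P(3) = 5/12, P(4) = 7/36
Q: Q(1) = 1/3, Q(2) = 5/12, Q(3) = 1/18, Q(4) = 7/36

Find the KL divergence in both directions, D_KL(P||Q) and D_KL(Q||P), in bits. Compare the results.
D_KL(P||Q) = 1.0497 bits, D_KL(Q||P) = 1.0497 bits. The two directions give exactly the same value for this pair.

D_KL(P||Q) = Σ P(x) log₂(P(x)/Q(x))

Computing term by term:
  P(1)·log₂(P(1)/Q(1)) = (1/3)·log₂((1/3)/(1/3)) = 0.00000
  P(2)·log₂(P(2)/Q(2)) = (1/18)·log₂((1/18)/(5/12)) = -0.16149
  P(3)·log₂(P(3)/Q(3)) = (5/12)·log₂((5/12)/(1/18)) = 1.21120
  P(4)·log₂(P(4)/Q(4)) = (7/36)·log₂((7/36)/(7/36)) = 0.00000

D_KL(P||Q) = 0.00000 - 0.16149 + 1.21120 + 0.00000 = 1.04971 ≈ 1.0497 bits

D_KL(Q||P) = Σ Q(x) log₂(Q(x)/P(x))

Computing term by term:
  Q(1)·log₂(Q(1)/P(1)) = (1/3)·log₂((1/3)/(1/3)) = 0.00000
  Q(2)·log₂(Q(2)/P(2)) = (5/12)·log₂((5/12)/(1/18)) = 1.21120
  Q(3)·log₂(Q(3)/P(3)) = (1/18)·log₂((1/18)/(5/12)) = -0.16149
  Q(4)·log₂(Q(4)/P(4)) = (7/36)·log₂((7/36)/(7/36)) = 0.00000

D_KL(Q||P) = 0.00000 + 1.21120 - 0.16149 + 0.00000 = 1.04971 ≈ 1.0497 bits

These ARE equal here. Q is P with outcomes relabeled (Q(2) = P(3), Q(3) = P(2)) by a relabeling that is its own inverse, so the two sums contain exactly the same terms in a different order. This is a special case — KL divergence is not symmetric in general: D_KL(P||Q) ≠ D_KL(Q||P) for most P, Q.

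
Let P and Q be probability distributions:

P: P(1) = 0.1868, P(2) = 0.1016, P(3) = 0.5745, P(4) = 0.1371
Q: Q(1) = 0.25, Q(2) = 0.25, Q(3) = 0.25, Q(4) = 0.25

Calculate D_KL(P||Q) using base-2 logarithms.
0.3603 bits

D_KL(P||Q) = Σ P(x) log₂(P(x)/Q(x))

Computing term by term:
  P(1)·log₂(P(1)/Q(1)) = 0.1868·log₂(0.1868/0.25) = -0.07854
  P(2)·log₂(P(2)/Q(2)) = 0.1016·log₂(0.1016/0.25) = -0.13198
  P(3)·log₂(P(3)/Q(3)) = 0.5745·log₂(0.5745/0.25) = 0.68962
  P(4)·log₂(P(4)/Q(4)) = 0.1371·log₂(0.1371/0.25) = -0.11882

D_KL(P||Q) = -0.07854 - 0.13198 + 0.68962 - 0.11882 = 0.36028 ≈ 0.3603 bits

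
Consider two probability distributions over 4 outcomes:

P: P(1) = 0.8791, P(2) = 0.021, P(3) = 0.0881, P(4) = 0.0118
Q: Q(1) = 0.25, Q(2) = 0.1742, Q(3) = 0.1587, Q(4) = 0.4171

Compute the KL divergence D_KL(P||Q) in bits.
1.3952 bits

D_KL(P||Q) = Σ P(x) log₂(P(x)/Q(x))

Computing term by term:
  P(1)·log₂(P(1)/Q(1)) = 0.8791·log₂(0.8791/0.25) = 1.59477
  P(2)·log₂(P(2)/Q(2)) = 0.021·log₂(0.021/0.1742) = -0.06410
  P(3)·log₂(P(3)/Q(3)) = 0.0881·log₂(0.0881/0.1587) = -0.07480
  P(4)·log₂(P(4)/Q(4)) = 0.0118·log₂(0.0118/0.4171) = -0.06069

D_KL(P||Q) = 1.59477 - 0.06410 - 0.07480 - 0.06069 = 1.39518 ≈ 1.3952 bits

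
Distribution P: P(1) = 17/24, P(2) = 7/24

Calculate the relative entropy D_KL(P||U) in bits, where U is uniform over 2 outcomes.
0.1291 bits

U(i) = 1/2 for all i

D_KL(P||U) = Σ P(x) log₂(P(x) / (1/2))
           = Σ P(x) log₂(P(x)) + log₂(2)
           = log₂(2) - H(P)

H(P) = -Σ P(x) log₂(P(x)):
  -P(1)·log₂(P(1)) = -(17/24)·log₂(17/24) = 0.35240
  -P(2)·log₂(P(2)) = -(7/24)·log₂(7/24) = 0.51847
H(P) = 0.35240 + 0.51847 = 0.87087 bits

log₂(2) = 1.00000 bits

D_KL(P||U) = 1.00000 - 0.87087 = 0.12913 ≈ 0.1291 bits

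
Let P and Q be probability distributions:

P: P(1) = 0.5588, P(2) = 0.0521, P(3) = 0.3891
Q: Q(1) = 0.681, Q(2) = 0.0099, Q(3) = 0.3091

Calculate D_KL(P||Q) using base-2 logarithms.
0.0946 bits

D_KL(P||Q) = Σ P(x) log₂(P(x)/Q(x))

Computing term by term:
  P(1)·log₂(P(1)/Q(1)) = 0.5588·log₂(0.5588/0.681) = -0.15944
  P(2)·log₂(P(2)/Q(2)) = 0.0521·log₂(0.0521/0.0099) = 0.12482
  P(3)·log₂(P(3)/Q(3)) = 0.3891·log₂(0.3891/0.3091) = 0.12921

D_KL(P||Q) = -0.15944 + 0.12482 + 0.12921 = 0.09459 ≈ 0.0946 bits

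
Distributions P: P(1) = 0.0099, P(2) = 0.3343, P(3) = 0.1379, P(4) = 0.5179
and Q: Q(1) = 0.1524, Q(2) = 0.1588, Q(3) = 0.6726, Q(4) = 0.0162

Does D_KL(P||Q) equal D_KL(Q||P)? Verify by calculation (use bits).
D_KL(P||Q) = 2.5935 bits, D_KL(Q||P) = 1.8872 bits. No — D_KL(P||Q) ≠ D_KL(Q||P) for this pair.

D_KL(P||Q) = Σ P(x) log₂(P(x)/Q(x))

Computing term by term:
  P(1)·log₂(P(1)/Q(1)) = 0.0099·log₂(0.0099/0.1524) = -0.03905
  P(2)·log₂(P(2)/Q(2)) = 0.3343·log₂(0.3343/0.1588) = 0.35902
  P(3)·log₂(P(3)/Q(3)) = 0.1379·log₂(0.1379/0.6726) = -0.31526
  P(4)·log₂(P(4)/Q(4)) = 0.5179·log₂(0.5179/0.0162) = 2.58878

D_KL(P||Q) = -0.03905 + 0.35902 - 0.31526 + 2.58878 = 2.59349 ≈ 2.5935 bits

D_KL(Q||P) = Σ Q(x) log₂(Q(x)/P(x))

Computing term by term:
  Q(1)·log₂(Q(1)/P(1)) = 0.1524·log₂(0.1524/0.0099) = 0.60111
  Q(2)·log₂(Q(2)/P(2)) = 0.1588·log₂(0.1588/0.3343) = -0.17054
  Q(3)·log₂(Q(3)/P(3)) = 0.6726·log₂(0.6726/0.1379) = 1.53765
  Q(4)·log₂(Q(4)/P(4)) = 0.0162·log₂(0.0162/0.5179) = -0.08098

D_KL(Q||P) = 0.60111 - 0.17054 + 1.53765 - 0.08098 = 1.88724 ≈ 1.8872 bits

These are NOT equal (difference: 0.7063 bits). KL divergence is asymmetric: D_KL(P||Q) ≠ D_KL(Q||P) in general.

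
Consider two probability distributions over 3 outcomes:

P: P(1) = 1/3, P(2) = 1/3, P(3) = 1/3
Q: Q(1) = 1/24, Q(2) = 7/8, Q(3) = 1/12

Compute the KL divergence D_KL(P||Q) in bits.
1.2026 bits

D_KL(P||Q) = Σ P(x) log₂(P(x)/Q(x))

Computing term by term:
  P(1)·log₂(P(1)/Q(1)) = (1/3)·log₂((1/3)/(1/24)) = 1.00000
  P(2)·log₂(P(2)/Q(2)) = (1/3)·log₂((1/3)/(7/8)) = -0.46411
  P(3)·log₂(P(3)/Q(3)) = (1/3)·log₂((1/3)/(1/12)) = 0.66667

D_KL(P||Q) = 1.00000 - 0.46411 + 0.66667 = 1.20256 ≈ 1.2026 bits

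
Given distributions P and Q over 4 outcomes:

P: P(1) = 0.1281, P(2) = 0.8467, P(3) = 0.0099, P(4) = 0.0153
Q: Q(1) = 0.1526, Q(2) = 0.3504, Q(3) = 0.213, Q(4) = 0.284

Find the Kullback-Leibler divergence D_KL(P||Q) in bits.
0.9371 bits

D_KL(P||Q) = Σ P(x) log₂(P(x)/Q(x))

Computing term by term:
  P(1)·log₂(P(1)/Q(1)) = 0.1281·log₂(0.1281/0.1526) = -0.03234
  P(2)·log₂(P(2)/Q(2)) = 0.8467·log₂(0.8467/0.3504) = 1.07772
  P(3)·log₂(P(3)/Q(3)) = 0.0099·log₂(0.0099/0.213) = -0.04383
  P(4)·log₂(P(4)/Q(4)) = 0.0153·log₂(0.0153/0.284) = -0.06448

D_KL(P||Q) = -0.03234 + 1.07772 - 0.04383 - 0.06448 = 0.93707 ≈ 0.9371 bits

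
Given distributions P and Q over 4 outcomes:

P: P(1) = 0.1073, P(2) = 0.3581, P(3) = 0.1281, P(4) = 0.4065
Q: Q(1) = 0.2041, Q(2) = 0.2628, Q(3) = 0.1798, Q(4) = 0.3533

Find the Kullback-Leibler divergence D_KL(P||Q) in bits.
0.0799 bits

D_KL(P||Q) = Σ P(x) log₂(P(x)/Q(x))

Computing term by term:
  P(1)·log₂(P(1)/Q(1)) = 0.1073·log₂(0.1073/0.2041) = -0.09953
  P(2)·log₂(P(2)/Q(2)) = 0.3581·log₂(0.3581/0.2628) = 0.15985
  P(3)·log₂(P(3)/Q(3)) = 0.1281·log₂(0.1281/0.1798) = -0.06266
  P(4)·log₂(P(4)/Q(4)) = 0.4065·log₂(0.4065/0.3533) = 0.08226

D_KL(P||Q) = -0.09953 + 0.15985 - 0.06266 + 0.08226 = 0.07992 ≈ 0.0799 bits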